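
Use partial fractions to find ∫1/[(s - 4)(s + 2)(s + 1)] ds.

Cover-up: P = 1/30, Q = 1/6, R = -1/5. Decomposition: (1/30)/(s - 4) + (1/6)/(s + 2) - (1/5)/(s + 1). Integrate each term: (1/30) ln|(s - 4)| + (1/6) ln|(s + 2)| - (1/5) ln|(s + 1)| + C


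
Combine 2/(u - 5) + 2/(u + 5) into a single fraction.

Common denominator (u - 5)(u + 5). Numerator: 2(u + 5) + 2(u - 5) = (2u + 10) + (2u - 10) = 4u
Result: (4u)/[(u - 5)(u + 5)]


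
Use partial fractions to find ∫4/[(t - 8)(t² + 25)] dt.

Cover-up at t=8: P = 4/(8²+25) = 4/89. Coeff matching: Q = -4/89, R = -32/89. Decomposition: (4/89)/(t - 8) - ((4/89)t + 32/89)/(t² + 25). Integrate: linear → ln, quadratic → (1/2)ln + arctan: (4/89) ln|(t - 8)| - (2/89) ln(t² + 25) - (32/445) arctan(t/5) + C


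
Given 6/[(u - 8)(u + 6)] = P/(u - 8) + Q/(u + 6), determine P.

Cover-up at u = 8: P = 6/(8 + 6) = 6/14 = 3/7


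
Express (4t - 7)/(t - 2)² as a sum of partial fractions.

(4t - 7) = A(t - 2) + B. At t = 2: B = 4·2 - 7 = 1. Coeff of t: A = 4
Result: 4/(t - 2) + 1/(t - 2)²


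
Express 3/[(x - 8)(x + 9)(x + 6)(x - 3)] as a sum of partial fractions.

Using Heaviside cover-up: (3/1190)/(x - 8) - (1/204)/(x + 9) + (1/126)/(x + 6) - (1/180)/(x - 3)


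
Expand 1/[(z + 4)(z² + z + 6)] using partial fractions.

Cover-up at z = -4: α = 1/((-4)² + 1·(-4) + 6) = 1/18. Then β = -α = -1/18, γ = -α·(1 - 4) = 1/6
Result: (1/18)/(z + 4) - ((1/18)z - 1/6)/(z² + z + 6)


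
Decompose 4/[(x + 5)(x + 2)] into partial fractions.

4/(x + 5)(x + 2) = P/(x + 5) + Q/(x + 2). P = 4/(-5 + 2) = -4/3, Q = 4/(-2 + 5) = 4/3
Result: (-4/3)/(x + 5) + (4/3)/(x + 2)


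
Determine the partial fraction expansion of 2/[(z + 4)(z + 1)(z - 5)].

Using cover-up method: A = 2/27, B = -1/9, C = 1/27
Result: (2/27)/(z + 4) - (1/9)/(z + 1) + (1/27)/(z - 5)


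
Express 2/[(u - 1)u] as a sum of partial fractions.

2/(u - 1)u = A/(u - 1) + B/u. A = 2/(1 - 0) = 2, B = 2/(0 - 1) = -2
Result: 2/(u - 1) - 2/u


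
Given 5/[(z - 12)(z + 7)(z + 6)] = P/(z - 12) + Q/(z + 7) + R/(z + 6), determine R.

Cover-up at z = -6: R = 5/[(-6 - 12)(-6 + 7)] = 5/[(-18)(1)] = -5/18


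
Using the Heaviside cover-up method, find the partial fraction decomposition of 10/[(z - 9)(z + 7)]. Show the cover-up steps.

Cover (z - 9): set z=9, get A = 10/(9 + 7) = 5/8. Cover (z + 7): set z=-7, get B = 10/(-7 - 9) = -5/8.
Result: (5/8)/(z - 9) - (5/8)/(z + 7)


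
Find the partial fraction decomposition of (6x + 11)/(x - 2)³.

(6x + 11) = A(x - 2)² + B(x - 2) + C. At x = 2: C = 6·2 + 11 = 23. Coefficients: A = 0, B = 6
Result: 6/(x - 2)² + 23/(x - 2)³


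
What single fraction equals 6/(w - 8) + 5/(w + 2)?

Common denominator (w - 8)(w + 2). Numerator: 6(w + 2) + 5(w - 8) = (6w + 12) + (5w - 40) = 11w - 28
Result: (11w - 28)/[(w - 8)(w + 2)]


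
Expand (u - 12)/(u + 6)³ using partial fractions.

(u - 12) = α(u + 6)² + β(u + 6) + γ. At u = -6: γ = 1·(-6) - 12 = -18. Coefficients: α = 0, β = 1
Result: 1/(u + 6)² - 18/(u + 6)³


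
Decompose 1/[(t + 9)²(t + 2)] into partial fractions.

Cover-up at t=-2: C = 1/(-2 + 9)² = 1/49. Cover-up at t=-9: B = 1/(-9 + 2) = -1/7. Comparing t² coeff: A = -C = -1/49
Result: (-1/49)/(t + 9) - (1/7)/(t + 9)² + (1/49)/(t + 2)


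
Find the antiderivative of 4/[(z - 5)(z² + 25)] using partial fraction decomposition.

Cover-up at z=5: α = 4/(5²+25) = 2/25. Coeff matching: β = -2/25, γ = -2/5. Decomposition: (2/25)/(z - 5) - ((2/25)z + 2/5)/(z² + 25). Integrate: linear → ln, quadratic → (1/2)ln + arctan: (2/25) ln|(z - 5)| - (1/25) ln(z² + 25) - (2/25) arctan(z/5) + C


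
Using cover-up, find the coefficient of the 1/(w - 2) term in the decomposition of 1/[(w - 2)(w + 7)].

Cover (w - 2), set w=2: 1/((w + 7) at w=2) = 1/(9) = 1/9


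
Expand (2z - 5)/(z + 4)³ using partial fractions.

(2z - 5) = α(z + 4)² + β(z + 4) + γ. At z = -4: γ = 2·(-4) - 5 = -13. Coefficients: α = 0, β = 2
Result: 2/(z + 4)² - 13/(z + 4)³


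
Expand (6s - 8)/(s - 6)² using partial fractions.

(6s - 8) = P(s - 6) + Q. At s = 6: Q = 6·6 - 8 = 28. Coeff of s: P = 6
Result: 6/(s - 6) + 28/(s - 6)²


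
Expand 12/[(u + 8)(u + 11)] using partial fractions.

12/(u + 8)(u + 11) = P/(u + 8) + Q/(u + 11). P = 12/(-8 + 11) = 4, Q = 12/(-11 + 8) = -4
Result: 4/(u + 8) - 4/(u + 11)


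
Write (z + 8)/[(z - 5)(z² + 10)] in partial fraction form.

At z=5: A = (1·5 + 8)/(5² + 10) = 13/35. B = -A = -13/35, C = 1 - 5·A = -6/7
Result: (13/35)/(z - 5) - ((13/35)z + 6/7)/(z² + 10)


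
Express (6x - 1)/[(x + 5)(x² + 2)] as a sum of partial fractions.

At x=-5: P = (6·(-5) - 1)/((-5)² + 2) = -31/27. Q = -P = 31/27, R = 6 - (-5)·P = 7/27
Result: (-31/27)/(x + 5) + ((31/27)x + 7/27)/(x² + 2)


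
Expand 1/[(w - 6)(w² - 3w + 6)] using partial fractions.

Cover-up at w = 6: α = 1/(6² - 3·6 + 6) = 1/24. Then β = -α = -1/24, γ = -α·(-3 + 6) = -1/8
Result: (1/24)/(w - 6) - ((1/24)w + 1/8)/(w² - 3w + 6)


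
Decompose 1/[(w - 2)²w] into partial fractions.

Cover-up at w=0: γ = 1/(0 - 2)² = 1/4. Cover-up at w=2: β = 1/(2 - 0) = 1/2. Comparing w² coeff: α = -γ = -1/4
Result: (-1/4)/(w - 2) + (1/2)/(w - 2)² + (1/4)/w


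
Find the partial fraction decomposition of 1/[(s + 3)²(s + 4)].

Cover-up at s=-4: R = 1/(-4 + 3)² = 1. Cover-up at s=-3: Q = 1/(-3 + 4) = 1. Comparing s² coeff: P = -R = -1
Result: -1/(s + 3) + 1/(s + 3)² + 1/(s + 4)


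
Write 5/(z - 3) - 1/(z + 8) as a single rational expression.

Common denominator (z - 3)(z + 8). Numerator: 5(z + 8) - 1(z - 3) = (5z + 40) - (z - 3) = 4z + 43
Result: (4z + 43)/[(z - 3)(z + 8)]


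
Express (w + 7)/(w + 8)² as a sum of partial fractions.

(w + 7) = P(w + 8) + Q. At w = -8: Q = 1·(-8) + 7 = -1. Coeff of w: P = 1
Result: 1/(w + 8) - 1/(w + 8)²


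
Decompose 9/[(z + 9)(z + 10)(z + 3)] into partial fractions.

Using cover-up method: P = -3/2, Q = 9/7, R = 3/14
Result: (-3/2)/(z + 9) + (9/7)/(z + 10) + (3/14)/(z + 3)


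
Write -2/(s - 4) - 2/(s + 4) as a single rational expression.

Common denominator (s - 4)(s + 4). Numerator: -2(s + 4) - 2(s - 4) = (-2s - 8) - (2s - 8) = -4s
Result: (-4s)/[(s - 4)(s + 4)]


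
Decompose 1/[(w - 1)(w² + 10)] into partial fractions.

Cover-up at w = 1: A = 1/(1² + 10) = 1/11. Then B = -A = -1/11, C = -A·(0 + 1) = -1/11
Result: (1/11)/(w - 1) - ((1/11)w + 1/11)/(w² + 10)


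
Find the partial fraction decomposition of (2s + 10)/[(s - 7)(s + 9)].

At s=7: P = (2·7 + 10)/(7 + 9) = 3/2. At s=-9: Q = (2·(-9) + 10)/(-9 - 7) = 1/2
Result: (3/2)/(s - 7) + (1/2)/(s + 9)


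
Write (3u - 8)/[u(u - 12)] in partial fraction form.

At u=0: α = (3·0 - 8)/(0 - 12) = 2/3. At u=12: β = (3·12 - 8)/(12 - 0) = 7/3
Result: (2/3)/u + (7/3)/(u - 12)


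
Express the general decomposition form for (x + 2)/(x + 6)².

Repeated linear factor: α/(x + 6) + β/(x + 6)²


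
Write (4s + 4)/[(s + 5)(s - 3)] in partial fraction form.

At s=-5: P = (4·(-5) + 4)/(-5 - 3) = 2. At s=3: Q = (4·3 + 4)/(3 + 5) = 2
Result: 2/(s + 5) + 2/(s - 3)


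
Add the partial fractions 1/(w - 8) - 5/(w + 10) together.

Common denominator (w - 8)(w + 10). Numerator: 1(w + 10) - 5(w - 8) = (w + 10) - (5w - 40) = -4w + 50
Result: (-4w + 50)/[(w - 8)(w + 10)]


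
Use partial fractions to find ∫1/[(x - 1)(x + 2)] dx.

Decompose: 1/[(x - 1)(x + 2)] = (1/3)/(x - 1) - (1/3)/(x + 2). Integrate each term: (1/3) ln|(x - 1)| - (1/3) ln|(x + 2)| + C


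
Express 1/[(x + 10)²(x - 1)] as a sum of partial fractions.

Cover-up at x=1: R = 1/(1 + 10)² = 1/121. Cover-up at x=-10: Q = 1/(-10 - 1) = -1/11. Comparing x² coeff: P = -R = -1/121
Result: (-1/121)/(x + 10) - (1/11)/(x + 10)² + (1/121)/(x - 1)


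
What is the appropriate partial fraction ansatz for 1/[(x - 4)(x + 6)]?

Distinct linear factors: A/(x - 4) + B/(x + 6)


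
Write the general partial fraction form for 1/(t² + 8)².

Repeated quadratic factor: (Pt + Q)/(t² + 8) + (Rt + S)/(t² + 8)²


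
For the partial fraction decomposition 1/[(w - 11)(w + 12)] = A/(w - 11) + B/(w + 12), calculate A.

Cover-up at w = 11: A = 1/(11 + 12) = 1/23


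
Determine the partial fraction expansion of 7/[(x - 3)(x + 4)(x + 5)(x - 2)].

Using Heaviside cover-up: (1/8)/(x - 3) + (1/6)/(x + 4) - (1/8)/(x + 5) - (1/6)/(x - 2)


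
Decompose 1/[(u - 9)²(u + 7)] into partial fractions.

Cover-up at u=-7: γ = 1/(-7 - 9)² = 1/256. Cover-up at u=9: β = 1/(9 + 7) = 1/16. Comparing u² coeff: α = -γ = -1/256
Result: (-1/256)/(u - 9) + (1/16)/(u - 9)² + (1/256)/(u + 7)


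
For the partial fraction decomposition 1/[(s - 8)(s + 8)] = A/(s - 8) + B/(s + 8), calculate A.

Cover-up at s = 8: A = 1/(8 + 8) = 1/16


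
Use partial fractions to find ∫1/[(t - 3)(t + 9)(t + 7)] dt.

Cover-up: P = 1/120, Q = 1/24, R = -1/20. Decomposition: (1/120)/(t - 3) + (1/24)/(t + 9) - (1/20)/(t + 7). Integrate each term: (1/120) ln|(t - 3)| + (1/24) ln|(t + 9)| - (1/20) ln|(t + 7)| + C


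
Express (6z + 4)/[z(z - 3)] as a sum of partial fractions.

At z=0: A = (6·0 + 4)/(0 - 3) = -4/3. At z=3: B = (6·3 + 4)/(3 - 0) = 22/3
Result: (-4/3)/z + (22/3)/(z - 3)


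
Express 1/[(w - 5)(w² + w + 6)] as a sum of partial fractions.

Cover-up at w = 5: A = 1/(5² + 1·5 + 6) = 1/36. Then B = -A = -1/36, C = -A·(1 + 5) = -1/6
Result: (1/36)/(w - 5) - ((1/36)w + 1/6)/(w² + w + 6)


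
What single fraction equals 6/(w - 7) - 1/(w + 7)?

Common denominator (w - 7)(w + 7). Numerator: 6(w + 7) - 1(w - 7) = (6w + 42) - (w - 7) = 5w + 49
Result: (5w + 49)/[(w - 7)(w + 7)]


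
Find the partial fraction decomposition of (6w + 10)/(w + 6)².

(6w + 10) = P(w + 6) + Q. At w = -6: Q = 6·(-6) + 10 = -26. Coeff of w: P = 6
Result: 6/(w + 6) - 26/(w + 6)²


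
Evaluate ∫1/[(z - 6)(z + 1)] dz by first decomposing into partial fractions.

Decompose: 1/[(z - 6)(z + 1)] = (1/7)/(z - 6) - (1/7)/(z + 1). Integrate each term: (1/7) ln|(z - 6)| - (1/7) ln|(z + 1)| + C


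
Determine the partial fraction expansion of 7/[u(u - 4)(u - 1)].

Using cover-up method: P = 7/4, Q = 7/12, R = -7/3
Result: (7/4)/u + (7/12)/(u - 4) - (7/3)/(u - 1)


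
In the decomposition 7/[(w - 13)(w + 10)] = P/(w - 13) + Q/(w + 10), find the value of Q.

Cover-up at w = -10: Q = 7/(-10 - 13) = -7/23


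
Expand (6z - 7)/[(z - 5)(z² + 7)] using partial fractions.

At z=5: P = (6·5 - 7)/(5² + 7) = 23/32. Q = -P = -23/32, R = 6 - 5·P = 77/32
Result: (23/32)/(z - 5) - ((23/32)z - 77/32)/(z² + 7)


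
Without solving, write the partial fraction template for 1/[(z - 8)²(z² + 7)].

Repeated linear + quadratic: A/(z - 8) + B/(z - 8)² + (Cz + D)/(z² + 7)


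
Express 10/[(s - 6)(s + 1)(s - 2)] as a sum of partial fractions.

Using cover-up method: A = 5/14, B = 10/21, C = -5/6
Result: (5/14)/(s - 6) + (10/21)/(s + 1) - (5/6)/(s - 2)


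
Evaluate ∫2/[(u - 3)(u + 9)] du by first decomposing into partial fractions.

Decompose: 2/[(u - 3)(u + 9)] = (1/6)/(u - 3) - (1/6)/(u + 9). Integrate each term: (1/6) ln|(u - 3)| - (1/6) ln|(u + 9)| + C


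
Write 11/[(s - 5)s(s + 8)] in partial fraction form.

Using cover-up method: A = 11/65, B = -11/40, C = 11/104
Result: (11/65)/(s - 5) - (11/40)/s + (11/104)/(s + 8)


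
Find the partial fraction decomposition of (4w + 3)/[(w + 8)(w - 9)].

At w=-8: A = (4·(-8) + 3)/(-8 - 9) = 29/17. At w=9: B = (4·9 + 3)/(9 + 8) = 39/17
Result: (29/17)/(w + 8) + (39/17)/(w - 9)


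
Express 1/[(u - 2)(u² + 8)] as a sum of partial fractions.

Cover-up at u = 2: P = 1/(2² + 8) = 1/12. Then Q = -P = -1/12, R = -P·(0 + 2) = -1/6
Result: (1/12)/(u - 2) - ((1/12)u + 1/6)/(u² + 8)


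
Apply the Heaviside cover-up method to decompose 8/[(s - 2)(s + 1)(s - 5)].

Cover (s - 2), s=2: A = 8/[(2 + 1)(2 - 5)] = -8/9. Cover (s + 1), s=-1: B = 8/[(-1 - 2)(-1 - 5)] = 4/9. Cover (s - 5), s=5: C = 8/[(5 - 2)(5 + 1)] = 4/9.
Result: (-8/9)/(s - 2) + (4/9)/(s + 1) + (4/9)/(s - 5)


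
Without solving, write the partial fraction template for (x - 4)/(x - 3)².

Repeated linear factor: α/(x - 3) + β/(x - 3)²


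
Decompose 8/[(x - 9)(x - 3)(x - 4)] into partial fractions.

Using cover-up method: A = 4/15, B = 4/3, C = -8/5
Result: (4/15)/(x - 9) + (4/3)/(x - 3) - (8/5)/(x - 4)


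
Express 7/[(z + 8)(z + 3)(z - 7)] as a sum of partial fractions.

Using cover-up method: α = 7/75, β = -7/50, γ = 7/150
Result: (7/75)/(z + 8) - (7/50)/(z + 3) + (7/150)/(z - 7)


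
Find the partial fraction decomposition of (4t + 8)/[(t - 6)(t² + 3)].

At t=6: α = (4·6 + 8)/(6² + 3) = 32/39. β = -α = -32/39, γ = 4 - 6·α = -12/13
Result: (32/39)/(t - 6) - ((32/39)t + 12/13)/(t² + 3)


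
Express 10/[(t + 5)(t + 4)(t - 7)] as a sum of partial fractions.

Using cover-up method: P = 5/6, Q = -10/11, R = 5/66
Result: (5/6)/(t + 5) - (10/11)/(t + 4) + (5/66)/(t - 7)


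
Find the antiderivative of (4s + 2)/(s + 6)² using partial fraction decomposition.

Decompose: A = 4, B = 4·(-6) + 2 = -22, so (4s + 2)/(s + 6)² = 4/(s + 6) - 22/(s + 6)². Integrate: ∫ A/(s + 6) ds = 4 ln|(s + 6)|; ∫ B/(s + 6)² ds = 22/(s + 6). Sum: 4 ln|(s + 6)| + 22/(s + 6) + C


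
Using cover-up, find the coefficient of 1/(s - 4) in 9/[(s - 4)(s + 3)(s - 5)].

Cover (s - 4), set s=4: 9/[(4 + 3)(4 - 5)] = -9/7


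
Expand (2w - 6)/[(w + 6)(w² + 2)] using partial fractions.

At w=-6: A = (2·(-6) - 6)/((-6)² + 2) = -9/19. B = -A = 9/19, C = 2 - (-6)·A = -16/19
Result: (-9/19)/(w + 6) + ((9/19)w - 16/19)/(w² + 2)


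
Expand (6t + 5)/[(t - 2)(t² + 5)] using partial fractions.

At t=2: P = (6·2 + 5)/(2² + 5) = 17/9. Q = -P = -17/9, R = 6 - 2·P = 20/9
Result: (17/9)/(t - 2) - ((17/9)t - 20/9)/(t² + 5)


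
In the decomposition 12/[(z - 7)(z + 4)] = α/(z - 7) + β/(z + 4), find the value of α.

Cover-up at z = 7: α = 12/(7 + 4) = 12/11


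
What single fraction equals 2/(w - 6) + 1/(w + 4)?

Common denominator (w - 6)(w + 4). Numerator: 2(w + 4) + 1(w - 6) = (2w + 8) + (w - 6) = 3w + 2
Result: (3w + 2)/[(w - 6)(w + 4)]


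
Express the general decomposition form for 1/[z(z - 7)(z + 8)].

Three distinct linear factors: α/z + β/(z - 7) + γ/(z + 8)


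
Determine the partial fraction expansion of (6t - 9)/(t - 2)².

(6t - 9) = P(t - 2) + Q. At t = 2: Q = 6·2 - 9 = 3. Coeff of t: P = 6
Result: 6/(t - 2) + 3/(t - 2)²


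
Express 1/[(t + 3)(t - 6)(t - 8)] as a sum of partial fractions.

Using cover-up method: P = 1/99, Q = -1/18, R = 1/22
Result: (1/99)/(t + 3) - (1/18)/(t - 6) + (1/22)/(t - 8)


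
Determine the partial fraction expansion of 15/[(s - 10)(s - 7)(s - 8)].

Using cover-up method: A = 5/2, B = 5, C = -15/2
Result: (5/2)/(s - 10) + 5/(s - 7) - (15/2)/(s - 8)


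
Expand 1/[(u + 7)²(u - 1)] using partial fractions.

Cover-up at u=1: R = 1/(1 + 7)² = 1/64. Cover-up at u=-7: Q = 1/(-7 - 1) = -1/8. Comparing u² coeff: P = -R = -1/64
Result: (-1/64)/(u + 7) - (1/8)/(u + 7)² + (1/64)/(u - 1)


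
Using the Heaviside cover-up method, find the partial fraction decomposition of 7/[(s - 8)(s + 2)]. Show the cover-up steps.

Cover (s - 8): set s=8, get P = 7/(8 + 2) = 7/10. Cover (s + 2): set s=-2, get Q = 7/(-2 - 8) = -7/10.
Result: (7/10)/(s - 8) - (7/10)/(s + 2)


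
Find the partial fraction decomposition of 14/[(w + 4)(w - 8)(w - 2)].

Using cover-up method: α = 7/36, β = 7/36, γ = -7/18
Result: (7/36)/(w + 4) + (7/36)/(w - 8) - (7/18)/(w - 2)


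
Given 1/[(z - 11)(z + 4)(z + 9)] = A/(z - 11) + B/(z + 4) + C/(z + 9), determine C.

Cover-up at z = -9: C = 1/[(-9 - 11)(-9 + 4)] = 1/[(-20)(-5)] = 1/100


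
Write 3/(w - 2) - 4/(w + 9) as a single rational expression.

Common denominator (w - 2)(w + 9). Numerator: 3(w + 9) - 4(w - 2) = (3w + 27) - (4w - 8) = -w + 35
Result: (-w + 35)/[(w - 2)(w + 9)]


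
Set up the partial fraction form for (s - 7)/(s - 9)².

Repeated linear factor: A/(s - 9) + B/(s - 9)²


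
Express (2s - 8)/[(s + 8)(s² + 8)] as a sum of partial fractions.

At s=-8: A = (2·(-8) - 8)/((-8)² + 8) = -1/3. B = -A = 1/3, C = 2 - (-8)·A = -2/3
Result: (-1/3)/(s + 8) + ((1/3)s - 2/3)/(s² + 8)


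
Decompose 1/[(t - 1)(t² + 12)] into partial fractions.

Cover-up at t = 1: P = 1/(1² + 12) = 1/13. Then Q = -P = -1/13, R = -P·(0 + 1) = -1/13
Result: (1/13)/(t - 1) - ((1/13)t + 1/13)/(t² + 12)


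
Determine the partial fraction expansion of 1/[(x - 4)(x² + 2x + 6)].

Cover-up at x = 4: P = 1/(4² + 2·4 + 6) = 1/30. Then Q = -P = -1/30, R = -P·(2 + 4) = -1/5
Result: (1/30)/(x - 4) - ((1/30)x + 1/5)/(x² + 2x + 6)


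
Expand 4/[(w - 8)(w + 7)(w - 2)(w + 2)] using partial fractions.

Using Heaviside cover-up: (1/225)/(w - 8) - (4/675)/(w + 7) - (1/54)/(w - 2) + (1/50)/(w + 2)


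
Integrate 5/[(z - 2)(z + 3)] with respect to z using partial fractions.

Decompose: 5/[(z - 2)(z + 3)] = 1/(z - 2) - 1/(z + 3). Integrate each term: ln|(z - 2)| - ln|(z + 3)| + C


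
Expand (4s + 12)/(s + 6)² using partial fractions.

(4s + 12) = P(s + 6) + Q. At s = -6: Q = 4·(-6) + 12 = -12. Coeff of s: P = 4
Result: 4/(s + 6) - 12/(s + 6)²


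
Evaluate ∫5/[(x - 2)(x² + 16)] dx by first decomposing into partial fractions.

Cover-up at x=2: A = 5/(2²+16) = 1/4. Coeff matching: B = -1/4, C = -1/2. Decomposition: (1/4)/(x - 2) - ((1/4)x + 1/2)/(x² + 16). Integrate: linear → ln, quadratic → (1/2)ln + arctan: (1/4) ln|(x - 2)| - (1/8) ln(x² + 16) - (1/8) arctan(x/4) + C


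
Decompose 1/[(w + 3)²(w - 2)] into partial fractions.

Cover-up at w=2: γ = 1/(2 + 3)² = 1/25. Cover-up at w=-3: β = 1/(-3 - 2) = -1/5. Comparing w² coeff: α = -γ = -1/25
Result: (-1/25)/(w + 3) - (1/5)/(w + 3)² + (1/25)/(w - 2)


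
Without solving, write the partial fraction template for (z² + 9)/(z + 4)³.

Repeated linear factor (power 3): P/(z + 4) + Q/(z + 4)² + R/(z + 4)³


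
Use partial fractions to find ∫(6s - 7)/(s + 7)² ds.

Decompose: α = 6, β = 6·(-7) - 7 = -49, so (6s - 7)/(s + 7)² = 6/(s + 7) - 49/(s + 7)². Integrate: ∫ α/(s + 7) ds = 6 ln|(s + 7)|; ∫ β/(s + 7)² ds = 49/(s + 7). Sum: 6 ln|(s + 7)| + 49/(s + 7) + C


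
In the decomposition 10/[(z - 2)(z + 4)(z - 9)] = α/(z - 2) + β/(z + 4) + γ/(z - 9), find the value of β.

Cover-up at z = -4: β = 10/[(-4 - 2)(-4 - 9)] = 10/[(-6)(-13)] = 10/78 = 5/39


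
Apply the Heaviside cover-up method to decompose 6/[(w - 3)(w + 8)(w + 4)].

Cover (w - 3), w=3: A = 6/[(3 + 8)(3 + 4)] = 6/77. Cover (w + 8), w=-8: B = 6/[(-8 - 3)(-8 + 4)] = 3/22. Cover (w + 4), w=-4: C = 6/[(-4 - 3)(-4 + 8)] = -3/14.
Result: (6/77)/(w - 3) + (3/22)/(w + 8) - (3/14)/(w + 4)


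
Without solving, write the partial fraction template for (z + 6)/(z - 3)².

Repeated linear factor: A/(z - 3) + B/(z - 3)²


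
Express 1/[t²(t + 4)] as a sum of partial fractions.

Cover-up at t=-4: C = 1/(-4 - 0)² = 1/16. Cover-up at t=0: B = 1/(0 + 4) = 1/4. Comparing t² coeff: A = -C = -1/16
Result: (-1/16)/t + (1/4)/t² + (1/16)/(t + 4)


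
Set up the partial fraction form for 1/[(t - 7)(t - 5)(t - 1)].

Three distinct linear factors: A/(t - 7) + B/(t - 5) + C/(t - 1)


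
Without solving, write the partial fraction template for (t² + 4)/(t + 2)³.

Repeated linear factor (power 3): P/(t + 2) + Q/(t + 2)² + R/(t + 2)³


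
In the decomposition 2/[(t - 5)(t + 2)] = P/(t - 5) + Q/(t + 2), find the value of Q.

Cover-up at t = -2: Q = 2/(-2 - 5) = -2/7


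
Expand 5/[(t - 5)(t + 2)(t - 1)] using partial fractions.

Using cover-up method: α = 5/28, β = 5/21, γ = -5/12
Result: (5/28)/(t - 5) + (5/21)/(t + 2) - (5/12)/(t - 1)


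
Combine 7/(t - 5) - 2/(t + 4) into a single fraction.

Common denominator (t - 5)(t + 4). Numerator: 7(t + 4) - 2(t - 5) = (7t + 28) - (2t - 10) = 5t + 38
Result: (5t + 38)/[(t - 5)(t + 4)]


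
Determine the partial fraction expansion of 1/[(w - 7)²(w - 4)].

Cover-up at w=4: γ = 1/(4 - 7)² = 1/9. Cover-up at w=7: β = 1/(7 - 4) = 1/3. Comparing w² coeff: α = -γ = -1/9
Result: (-1/9)/(w - 7) + (1/3)/(w - 7)² + (1/9)/(w - 4)


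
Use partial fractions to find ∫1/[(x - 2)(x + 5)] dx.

Decompose: 1/[(x - 2)(x + 5)] = (1/7)/(x - 2) - (1/7)/(x + 5). Integrate each term: (1/7) ln|(x - 2)| - (1/7) ln|(x + 5)| + C


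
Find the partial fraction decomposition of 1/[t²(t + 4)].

Cover-up at t=-4: R = 1/(-4 - 0)² = 1/16. Cover-up at t=0: Q = 1/(0 + 4) = 1/4. Comparing t² coeff: P = -R = -1/16
Result: (-1/16)/t + (1/4)/t² + (1/16)/(t + 4)


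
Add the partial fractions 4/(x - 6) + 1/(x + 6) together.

Common denominator (x - 6)(x + 6). Numerator: 4(x + 6) + 1(x - 6) = (4x + 24) + (x - 6) = 5x + 18
Result: (5x + 18)/[(x - 6)(x + 6)]


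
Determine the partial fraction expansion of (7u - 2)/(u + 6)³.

(7u - 2) = α(u + 6)² + β(u + 6) + γ. At u = -6: γ = 7·(-6) - 2 = -44. Coefficients: α = 0, β = 7
Result: 7/(u + 6)² - 44/(u + 6)³


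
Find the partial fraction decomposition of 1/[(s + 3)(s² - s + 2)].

Cover-up at s = -3: P = 1/((-3)² - 1·(-3) + 2) = 1/14. Then Q = -P = -1/14, R = -P·(-1 - 3) = 2/7
Result: (1/14)/(s + 3) - ((1/14)s - 2/7)/(s² - s + 2)


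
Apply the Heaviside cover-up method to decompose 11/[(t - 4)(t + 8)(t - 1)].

Cover (t - 4), t=4: P = 11/[(4 + 8)(4 - 1)] = 11/36. Cover (t + 8), t=-8: Q = 11/[(-8 - 4)(-8 - 1)] = 11/108. Cover (t - 1), t=1: R = 11/[(1 - 4)(1 + 8)] = -11/27.
Result: (11/36)/(t - 4) + (11/108)/(t + 8) - (11/27)/(t - 1)


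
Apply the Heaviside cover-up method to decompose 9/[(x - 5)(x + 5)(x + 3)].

Cover (x - 5), x=5: α = 9/[(5 + 5)(5 + 3)] = 9/80. Cover (x + 5), x=-5: β = 9/[(-5 - 5)(-5 + 3)] = 9/20. Cover (x + 3), x=-3: γ = 9/[(-3 - 5)(-3 + 5)] = -9/16.
Result: (9/80)/(x - 5) + (9/20)/(x + 5) - (9/16)/(x + 3)


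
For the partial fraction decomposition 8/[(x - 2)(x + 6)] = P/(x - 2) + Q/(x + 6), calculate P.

Cover-up at x = 2: P = 8/(2 + 6) = 8/8 = 1


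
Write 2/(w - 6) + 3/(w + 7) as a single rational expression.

Common denominator (w - 6)(w + 7). Numerator: 2(w + 7) + 3(w - 6) = (2w + 14) + (3w - 18) = 5w - 4
Result: (5w - 4)/[(w - 6)(w + 7)]


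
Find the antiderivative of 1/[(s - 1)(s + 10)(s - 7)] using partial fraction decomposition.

Cover-up: P = -1/66, Q = 1/187, R = 1/102. Decomposition: (-1/66)/(s - 1) + (1/187)/(s + 10) + (1/102)/(s - 7). Integrate each term: (-1/66) ln|(s - 1)| + (1/187) ln|(s + 10)| + (1/102) ln|(s - 7)| + C


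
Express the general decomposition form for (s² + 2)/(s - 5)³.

Repeated linear factor (power 3): A/(s - 5) + B/(s - 5)² + C/(s - 5)³


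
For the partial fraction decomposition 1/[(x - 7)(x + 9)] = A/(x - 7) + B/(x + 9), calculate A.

Cover-up at x = 7: A = 1/(7 + 9) = 1/16


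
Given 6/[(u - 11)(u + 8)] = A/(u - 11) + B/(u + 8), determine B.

Cover-up at u = -8: B = 6/(-8 - 11) = -6/19


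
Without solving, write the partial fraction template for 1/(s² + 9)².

Repeated quadratic factor: (Ps + Q)/(s² + 9) + (Rs + S)/(s² + 9)²


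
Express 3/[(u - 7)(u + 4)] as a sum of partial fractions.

3/(u - 7)(u + 4) = α/(u - 7) + β/(u + 4). α = 3/(7 + 4) = 3/11, β = 3/(-4 - 7) = -3/11
Result: (3/11)/(u - 7) - (3/11)/(u + 4)


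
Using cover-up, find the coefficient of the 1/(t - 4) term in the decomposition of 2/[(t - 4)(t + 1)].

Cover (t - 4), set t=4: 2/((t + 1) at t=4) = 2/(5) = 2/5


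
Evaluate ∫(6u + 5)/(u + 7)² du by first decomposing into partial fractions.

Decompose: A = 6, B = 6·(-7) + 5 = -37, so (6u + 5)/(u + 7)² = 6/(u + 7) - 37/(u + 7)². Integrate: ∫ A/(u + 7) du = 6 ln|(u + 7)|; ∫ B/(u + 7)² du = 37/(u + 7). Sum: 6 ln|(u + 7)| + 37/(u + 7) + C


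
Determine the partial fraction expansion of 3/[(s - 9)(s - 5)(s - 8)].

Using cover-up method: P = 3/4, Q = 1/4, R = -1
Result: (3/4)/(s - 9) + (1/4)/(s - 5) - 1/(s - 8)


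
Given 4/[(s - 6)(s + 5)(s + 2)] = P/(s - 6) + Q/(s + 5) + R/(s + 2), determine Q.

Cover-up at s = -5: Q = 4/[(-5 - 6)(-5 + 2)] = 4/[(-11)(-3)] = 4/33


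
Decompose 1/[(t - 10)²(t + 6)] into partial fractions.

Cover-up at t=-6: C = 1/(-6 - 10)² = 1/256. Cover-up at t=10: B = 1/(10 + 6) = 1/16. Comparing t² coeff: A = -C = -1/256
Result: (-1/256)/(t - 10) + (1/16)/(t - 10)² + (1/256)/(t + 6)


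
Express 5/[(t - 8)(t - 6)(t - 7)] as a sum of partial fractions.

Using cover-up method: P = 5/2, Q = 5/2, R = -5
Result: (5/2)/(t - 8) + (5/2)/(t - 6) - 5/(t - 7)


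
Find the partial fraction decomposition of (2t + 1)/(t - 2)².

(2t + 1) = A(t - 2) + B. At t = 2: B = 2·2 + 1 = 5. Coeff of t: A = 2
Result: 2/(t - 2) + 5/(t - 2)²


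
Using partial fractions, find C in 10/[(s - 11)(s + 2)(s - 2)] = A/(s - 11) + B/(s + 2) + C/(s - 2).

Cover-up at s = 2: C = 10/[(2 - 11)(2 + 2)] = 10/[(-9)(4)] = -10/36 = -5/18


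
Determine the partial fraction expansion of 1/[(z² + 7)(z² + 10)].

Coefficient matching gives α = γ = 0, β = 1/(10-7) = 1/3, δ = -β = -1/3
Result: (1/3)/(z² + 7) - (1/3)/(z² + 10)


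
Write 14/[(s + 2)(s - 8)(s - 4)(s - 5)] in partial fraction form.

Using Heaviside cover-up: (-1/30)/(s + 2) + (7/60)/(s - 8) + (7/12)/(s - 4) - (2/3)/(s - 5)


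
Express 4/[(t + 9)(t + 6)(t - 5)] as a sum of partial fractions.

Using cover-up method: α = 2/21, β = -4/33, γ = 2/77
Result: (2/21)/(t + 9) - (4/33)/(t + 6) + (2/77)/(t - 5)


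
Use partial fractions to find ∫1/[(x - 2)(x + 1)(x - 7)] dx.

Cover-up: P = -1/15, Q = 1/24, R = 1/40. Decomposition: (-1/15)/(x - 2) + (1/24)/(x + 1) + (1/40)/(x - 7). Integrate each term: (-1/15) ln|(x - 2)| + (1/24) ln|(x + 1)| + (1/40) ln|(x - 7)| + C


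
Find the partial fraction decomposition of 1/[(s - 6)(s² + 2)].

Cover-up at s = 6: α = 1/(6² + 2) = 1/38. Then β = -α = -1/38, γ = -α·(0 + 6) = -3/19
Result: (1/38)/(s - 6) - ((1/38)s + 3/19)/(s² + 2)


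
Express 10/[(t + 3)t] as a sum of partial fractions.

10/(t + 3)t = P/(t + 3) + Q/t. P = 10/(-3 - 0) = -10/3, Q = 10/(0 + 3) = 10/3
Result: (-10/3)/(t + 3) + (10/3)/t


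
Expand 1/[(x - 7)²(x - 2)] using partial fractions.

Cover-up at x=2: γ = 1/(2 - 7)² = 1/25. Cover-up at x=7: β = 1/(7 - 2) = 1/5. Comparing x² coeff: α = -γ = -1/25
Result: (-1/25)/(x - 7) + (1/5)/(x - 7)² + (1/25)/(x - 2)


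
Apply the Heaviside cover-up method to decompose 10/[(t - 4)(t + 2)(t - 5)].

Cover (t - 4), t=4: A = 10/[(4 + 2)(4 - 5)] = -5/3. Cover (t + 2), t=-2: B = 10/[(-2 - 4)(-2 - 5)] = 5/21. Cover (t - 5), t=5: C = 10/[(5 - 4)(5 + 2)] = 10/7.
Result: (-5/3)/(t - 4) + (5/21)/(t + 2) + (10/7)/(t - 5)


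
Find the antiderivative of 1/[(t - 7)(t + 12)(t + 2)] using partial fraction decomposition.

Cover-up: α = 1/171, β = 1/190, γ = -1/90. Decomposition: (1/171)/(t - 7) + (1/190)/(t + 12) - (1/90)/(t + 2). Integrate each term: (1/171) ln|(t - 7)| + (1/190) ln|(t + 12)| - (1/90) ln|(t + 2)| + C


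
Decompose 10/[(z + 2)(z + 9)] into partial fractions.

10/(z + 2)(z + 9) = P/(z + 2) + Q/(z + 9). P = 10/(-2 + 9) = 10/7, Q = 10/(-9 + 2) = -10/7
Result: (10/7)/(z + 2) - (10/7)/(z + 9)


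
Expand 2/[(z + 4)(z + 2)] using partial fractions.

2/(z + 4)(z + 2) = P/(z + 4) + Q/(z + 2). P = 2/(-4 + 2) = -1, Q = 2/(-2 + 4) = 1
Result: -1/(z + 4) + 1/(z + 2)


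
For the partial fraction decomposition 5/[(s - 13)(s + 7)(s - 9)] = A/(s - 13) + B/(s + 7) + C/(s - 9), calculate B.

Cover-up at s = -7: B = 5/[(-7 - 13)(-7 - 9)] = 5/[(-20)(-16)] = 5/320 = 1/64


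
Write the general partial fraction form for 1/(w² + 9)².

Repeated quadratic factor: (Aw + B)/(w² + 9) + (Cw + D)/(w² + 9)²


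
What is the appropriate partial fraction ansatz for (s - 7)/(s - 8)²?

Repeated linear factor: α/(s - 8) + β/(s - 8)²


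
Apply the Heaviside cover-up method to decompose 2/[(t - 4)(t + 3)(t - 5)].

Cover (t - 4), t=4: α = 2/[(4 + 3)(4 - 5)] = -2/7. Cover (t + 3), t=-3: β = 2/[(-3 - 4)(-3 - 5)] = 1/28. Cover (t - 5), t=5: γ = 2/[(5 - 4)(5 + 3)] = 1/4.
Result: (-2/7)/(t - 4) + (1/28)/(t + 3) + (1/4)/(t - 5)


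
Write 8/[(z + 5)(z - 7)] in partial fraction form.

8/(z + 5)(z - 7) = P/(z + 5) + Q/(z - 7). P = 8/(-5 - 7) = -2/3, Q = 8/(7 + 5) = 2/3
Result: (-2/3)/(z + 5) + (2/3)/(z - 7)


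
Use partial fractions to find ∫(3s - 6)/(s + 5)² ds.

Decompose: α = 3, β = 3·(-5) - 6 = -21, so (3s - 6)/(s + 5)² = 3/(s + 5) - 21/(s + 5)². Integrate: ∫ α/(s + 5) ds = 3 ln|(s + 5)|; ∫ β/(s + 5)² ds = 21/(s + 5). Sum: 3 ln|(s + 5)| + 21/(s + 5) + C


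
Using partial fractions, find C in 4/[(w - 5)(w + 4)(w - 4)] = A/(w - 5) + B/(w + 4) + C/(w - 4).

Cover-up at w = 4: C = 4/[(4 - 5)(4 + 4)] = 4/[(-1)(8)] = -4/8 = -1/2


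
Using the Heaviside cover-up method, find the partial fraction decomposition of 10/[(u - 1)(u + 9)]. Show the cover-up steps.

Cover (u - 1): set u=1, get P = 10/(1 + 9) = 1. Cover (u + 9): set u=-9, get Q = 10/(-9 - 1) = -1.
Result: 1/(u - 1) - 1/(u + 9)


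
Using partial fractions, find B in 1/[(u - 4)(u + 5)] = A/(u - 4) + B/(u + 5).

Cover-up at u = -5: B = 1/(-5 - 4) = -1/9


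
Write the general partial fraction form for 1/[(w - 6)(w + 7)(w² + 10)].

Two linear + quadratic: α/(w - 6) + β/(w + 7) + (γw + δ)/(w² + 10)


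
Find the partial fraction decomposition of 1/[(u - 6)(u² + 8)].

Cover-up at u = 6: α = 1/(6² + 8) = 1/44. Then β = -α = -1/44, γ = -α·(0 + 6) = -3/22
Result: (1/44)/(u - 6) - ((1/44)u + 3/22)/(u² + 8)


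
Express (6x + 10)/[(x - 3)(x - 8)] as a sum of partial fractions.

At x=3: α = (6·3 + 10)/(3 - 8) = -28/5. At x=8: β = (6·8 + 10)/(8 - 3) = 58/5
Result: (-28/5)/(x - 3) + (58/5)/(x - 8)


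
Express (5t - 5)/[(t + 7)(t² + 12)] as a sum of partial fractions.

At t=-7: α = (5·(-7) - 5)/((-7)² + 12) = -40/61. β = -α = 40/61, γ = 5 - (-7)·α = 25/61
Result: (-40/61)/(t + 7) + ((40/61)t + 25/61)/(t² + 12)


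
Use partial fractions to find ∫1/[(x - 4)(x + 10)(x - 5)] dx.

Cover-up: A = -1/14, B = 1/210, C = 1/15. Decomposition: (-1/14)/(x - 4) + (1/210)/(x + 10) + (1/15)/(x - 5). Integrate each term: (-1/14) ln|(x - 4)| + (1/210) ln|(x + 10)| + (1/15) ln|(x - 5)| + C


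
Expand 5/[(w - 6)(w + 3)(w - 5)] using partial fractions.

Using cover-up method: A = 5/9, B = 5/72, C = -5/8
Result: (5/9)/(w - 6) + (5/72)/(w + 3) - (5/8)/(w - 5)


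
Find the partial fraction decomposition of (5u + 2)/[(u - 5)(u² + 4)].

At u=5: α = (5·5 + 2)/(5² + 4) = 27/29. β = -α = -27/29, γ = 5 - 5·α = 10/29
Result: (27/29)/(u - 5) - ((27/29)u - 10/29)/(u² + 4)


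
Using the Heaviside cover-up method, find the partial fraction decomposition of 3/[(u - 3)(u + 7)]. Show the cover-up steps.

Cover (u - 3): set u=3, get A = 3/(3 + 7) = 3/10. Cover (u + 7): set u=-7, get B = 3/(-7 - 3) = -3/10.
Result: (3/10)/(u - 3) - (3/10)/(u + 7)


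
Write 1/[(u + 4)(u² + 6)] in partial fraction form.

Cover-up at u = -4: P = 1/((-4)² + 6) = 1/22. Then Q = -P = -1/22, R = -P·(0 - 4) = 2/11
Result: (1/22)/(u + 4) - ((1/22)u - 2/11)/(u² + 6)


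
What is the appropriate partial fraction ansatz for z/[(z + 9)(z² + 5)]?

Linear + irreducible quadratic: α/(z + 9) + (βz + γ)/(z² + 5)


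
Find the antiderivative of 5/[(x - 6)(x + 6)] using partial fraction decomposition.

Decompose: 5/[(x - 6)(x + 6)] = (5/12)/(x - 6) - (5/12)/(x + 6). Integrate each term: (5/12) ln|(x - 6)| - (5/12) ln|(x + 6)| + C


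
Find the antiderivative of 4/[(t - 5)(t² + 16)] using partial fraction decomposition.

Cover-up at t=5: A = 4/(5²+16) = 4/41. Coeff matching: B = -4/41, C = -20/41. Decomposition: (4/41)/(t - 5) - ((4/41)t + 20/41)/(t² + 16). Integrate: linear → ln, quadratic → (1/2)ln + arctan: (4/41) ln|(t - 5)| - (2/41) ln(t² + 16) - (5/41) arctan(t/4) + C


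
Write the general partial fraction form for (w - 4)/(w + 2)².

Repeated linear factor: α/(w + 2) + β/(w + 2)²


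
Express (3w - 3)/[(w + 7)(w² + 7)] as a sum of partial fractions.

At w=-7: P = (3·(-7) - 3)/((-7)² + 7) = -3/7. Q = -P = 3/7, R = 3 - (-7)·P = 0
Result: (-3/7)/(w + 7) + ((3/7)w)/(w² + 7)


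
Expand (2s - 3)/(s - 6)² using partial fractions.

(2s - 3) = P(s - 6) + Q. At s = 6: Q = 2·6 - 3 = 9. Coeff of s: P = 2
Result: 2/(s - 6) + 9/(s - 6)²


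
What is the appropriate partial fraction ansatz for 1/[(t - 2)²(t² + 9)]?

Repeated linear + quadratic: P/(t - 2) + Q/(t - 2)² + (Rt + S)/(t² + 9)


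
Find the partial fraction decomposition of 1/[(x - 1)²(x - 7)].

Cover-up at x=7: γ = 1/(7 - 1)² = 1/36. Cover-up at x=1: β = 1/(1 - 7) = -1/6. Comparing x² coeff: α = -γ = -1/36
Result: (-1/36)/(x - 1) - (1/6)/(x - 1)² + (1/36)/(x - 7)


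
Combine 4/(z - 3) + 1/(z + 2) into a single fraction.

Common denominator (z - 3)(z + 2). Numerator: 4(z + 2) + 1(z - 3) = (4z + 8) + (z - 3) = 5z + 5
Result: (5z + 5)/[(z - 3)(z + 2)]


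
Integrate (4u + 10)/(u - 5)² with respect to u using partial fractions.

Decompose: α = 4, β = 4·5 + 10 = 30, so (4u + 10)/(u - 5)² = 4/(u - 5) + 30/(u - 5)². Integrate: ∫ α/(u - 5) du = 4 ln|(u - 5)|; ∫ β/(u - 5)² du = -30/(u - 5). Sum: 4 ln|(u - 5)| - 30/(u - 5) + C


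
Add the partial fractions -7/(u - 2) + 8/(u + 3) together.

Common denominator (u - 2)(u + 3). Numerator: -7(u + 3) + 8(u - 2) = (-7u - 21) + (8u - 16) = u - 37
Result: (u - 37)/[(u - 2)(u + 3)]


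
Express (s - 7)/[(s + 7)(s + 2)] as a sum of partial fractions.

At s=-7: A = (1·(-7) - 7)/(-7 + 2) = 14/5. At s=-2: B = (1·(-2) - 7)/(-2 + 7) = -9/5
Result: (14/5)/(s + 7) - (9/5)/(s + 2)


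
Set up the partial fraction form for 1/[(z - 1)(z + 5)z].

Three distinct linear factors: α/(z - 1) + β/(z + 5) + γ/z


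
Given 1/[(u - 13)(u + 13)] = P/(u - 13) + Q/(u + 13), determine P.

Cover-up at u = 13: P = 1/(13 + 13) = 1/26


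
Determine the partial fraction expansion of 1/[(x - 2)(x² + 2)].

Cover-up at x = 2: A = 1/(2² + 2) = 1/6. Then B = -A = -1/6, C = -A·(0 + 2) = -1/3
Result: (1/6)/(x - 2) - ((1/6)x + 1/3)/(x² + 2)


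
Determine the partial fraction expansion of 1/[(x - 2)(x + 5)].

1/(x - 2)(x + 5) = A/(x - 2) + B/(x + 5). A = 1/(2 + 5) = 1/7, B = 1/(-5 - 2) = -1/7
Result: (1/7)/(x - 2) - (1/7)/(x + 5)


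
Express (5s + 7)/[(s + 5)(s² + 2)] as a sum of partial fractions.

At s=-5: α = (5·(-5) + 7)/((-5)² + 2) = -2/3. β = -α = 2/3, γ = 5 - (-5)·α = 5/3
Result: (-2/3)/(s + 5) + ((2/3)s + 5/3)/(s² + 2)


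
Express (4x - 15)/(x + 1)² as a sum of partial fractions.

(4x - 15) = α(x + 1) + β. At x = -1: β = 4·(-1) - 15 = -19. Coeff of x: α = 4
Result: 4/(x + 1) - 19/(x + 1)²


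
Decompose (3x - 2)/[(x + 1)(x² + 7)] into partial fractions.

At x=-1: A = (3·(-1) - 2)/((-1)² + 7) = -5/8. B = -A = 5/8, C = 3 - (-1)·A = 19/8
Result: (-5/8)/(x + 1) + ((5/8)x + 19/8)/(x² + 7)


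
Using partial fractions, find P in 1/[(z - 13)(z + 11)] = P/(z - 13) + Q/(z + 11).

Cover-up at z = 13: P = 1/(13 + 11) = 1/24


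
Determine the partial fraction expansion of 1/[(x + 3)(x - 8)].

1/(x + 3)(x - 8) = A/(x + 3) + B/(x - 8). A = 1/(-3 - 8) = -1/11, B = 1/(8 + 3) = 1/11
Result: (-1/11)/(x + 3) + (1/11)/(x - 8)


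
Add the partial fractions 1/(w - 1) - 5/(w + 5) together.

Common denominator (w - 1)(w + 5). Numerator: 1(w + 5) - 5(w - 1) = (w + 5) - (5w - 5) = -4w + 10
Result: (-4w + 10)/[(w - 1)(w + 5)]


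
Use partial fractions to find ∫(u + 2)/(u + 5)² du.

Decompose: α = 1, β = 1·(-5) + 2 = -3, so (u + 2)/(u + 5)² = 1/(u + 5) - 3/(u + 5)². Integrate: ∫ α/(u + 5) du = ln|(u + 5)|; ∫ β/(u + 5)² du = 3/(u + 5). Sum: ln|(u + 5)| + 3/(u + 5) + C


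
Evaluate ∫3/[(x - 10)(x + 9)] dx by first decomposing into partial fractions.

Decompose: 3/[(x - 10)(x + 9)] = (3/19)/(x - 10) - (3/19)/(x + 9). Integrate each term: (3/19) ln|(x - 10)| - (3/19) ln|(x + 9)| + C


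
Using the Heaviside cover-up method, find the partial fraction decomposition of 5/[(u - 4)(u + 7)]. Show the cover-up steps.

Cover (u - 4): set u=4, get α = 5/(4 + 7) = 5/11. Cover (u + 7): set u=-7, get β = 5/(-7 - 4) = -5/11.
Result: (5/11)/(u - 4) - (5/11)/(u + 7)


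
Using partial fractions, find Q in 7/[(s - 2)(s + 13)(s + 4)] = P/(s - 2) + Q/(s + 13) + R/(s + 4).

Cover-up at s = -13: Q = 7/[(-13 - 2)(-13 + 4)] = 7/[(-15)(-9)] = 7/135


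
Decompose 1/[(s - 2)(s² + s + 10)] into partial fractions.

Cover-up at s = 2: P = 1/(2² + 1·2 + 10) = 1/16. Then Q = -P = -1/16, R = -P·(1 + 2) = -3/16
Result: (1/16)/(s - 2) - ((1/16)s + 3/16)/(s² + s + 10)


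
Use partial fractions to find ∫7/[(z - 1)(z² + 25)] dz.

Cover-up at z=1: α = 7/(1²+25) = 7/26. Coeff matching: β = -7/26, γ = -7/26. Decomposition: (7/26)/(z - 1) - ((7/26)z + 7/26)/(z² + 25). Integrate: linear → ln, quadratic → (1/2)ln + arctan: (7/26) ln|(z - 1)| - (7/52) ln(z² + 25) - (7/130) arctan(z/5) + C


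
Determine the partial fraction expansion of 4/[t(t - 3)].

4/t(t - 3) = A/t + B/(t - 3). A = 4/(0 - 3) = -4/3, B = 4/(3 - 0) = 4/3
Result: (-4/3)/t + (4/3)/(t - 3)


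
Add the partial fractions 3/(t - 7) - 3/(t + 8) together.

Common denominator (t - 7)(t + 8). Numerator: 3(t + 8) - 3(t - 7) = (3t + 24) - (3t - 21) = 45
Result: (45)/[(t - 7)(t + 8)]


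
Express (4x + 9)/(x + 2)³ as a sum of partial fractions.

(4x + 9) = P(x + 2)² + Q(x + 2) + R. At x = -2: R = 4·(-2) + 9 = 1. Coefficients: P = 0, Q = 4
Result: 4/(x + 2)² + 1/(x + 2)³


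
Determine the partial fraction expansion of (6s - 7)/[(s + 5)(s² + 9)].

At s=-5: P = (6·(-5) - 7)/((-5)² + 9) = -37/34. Q = -P = 37/34, R = 6 - (-5)·P = 19/34
Result: (-37/34)/(s + 5) + ((37/34)s + 19/34)/(s² + 9)


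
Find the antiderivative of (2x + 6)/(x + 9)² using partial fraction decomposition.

Decompose: P = 2, Q = 2·(-9) + 6 = -12, so (2x + 6)/(x + 9)² = 2/(x + 9) - 12/(x + 9)². Integrate: ∫ P/(x + 9) dx = 2 ln|(x + 9)|; ∫ Q/(x + 9)² dx = 12/(x + 9). Sum: 2 ln|(x + 9)| + 12/(x + 9) + C


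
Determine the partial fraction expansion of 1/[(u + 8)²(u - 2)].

Cover-up at u=2: γ = 1/(2 + 8)² = 1/100. Cover-up at u=-8: β = 1/(-8 - 2) = -1/10. Comparing u² coeff: α = -γ = -1/100
Result: (-1/100)/(u + 8) - (1/10)/(u + 8)² + (1/100)/(u - 2)


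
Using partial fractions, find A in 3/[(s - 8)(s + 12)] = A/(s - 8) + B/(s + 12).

Cover-up at s = 8: A = 3/(8 + 12) = 3/20


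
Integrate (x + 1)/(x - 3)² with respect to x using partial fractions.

Decompose: A = 1, B = 1·3 + 1 = 4, so (x + 1)/(x - 3)² = 1/(x - 3) + 4/(x - 3)². Integrate: ∫ A/(x - 3) dx = ln|(x - 3)|; ∫ B/(x - 3)² dx = -4/(x - 3). Sum: ln|(x - 3)| - 4/(x - 3) + C


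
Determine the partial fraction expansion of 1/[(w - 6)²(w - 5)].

Cover-up at w=5: R = 1/(5 - 6)² = 1. Cover-up at w=6: Q = 1/(6 - 5) = 1. Comparing w² coeff: P = -R = -1
Result: -1/(w - 6) + 1/(w - 6)² + 1/(w - 5)


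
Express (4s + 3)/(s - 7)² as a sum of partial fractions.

(4s + 3) = A(s - 7) + B. At s = 7: B = 4·7 + 3 = 31. Coeff of s: A = 4
Result: 4/(s - 7) + 31/(s - 7)²


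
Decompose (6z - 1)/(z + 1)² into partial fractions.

(6z - 1) = A(z + 1) + B. At z = -1: B = 6·(-1) - 1 = -7. Coeff of z: A = 6
Result: 6/(z + 1) - 7/(z + 1)²


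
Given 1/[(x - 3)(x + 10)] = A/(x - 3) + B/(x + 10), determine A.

Cover-up at x = 3: A = 1/(3 + 10) = 1/13
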